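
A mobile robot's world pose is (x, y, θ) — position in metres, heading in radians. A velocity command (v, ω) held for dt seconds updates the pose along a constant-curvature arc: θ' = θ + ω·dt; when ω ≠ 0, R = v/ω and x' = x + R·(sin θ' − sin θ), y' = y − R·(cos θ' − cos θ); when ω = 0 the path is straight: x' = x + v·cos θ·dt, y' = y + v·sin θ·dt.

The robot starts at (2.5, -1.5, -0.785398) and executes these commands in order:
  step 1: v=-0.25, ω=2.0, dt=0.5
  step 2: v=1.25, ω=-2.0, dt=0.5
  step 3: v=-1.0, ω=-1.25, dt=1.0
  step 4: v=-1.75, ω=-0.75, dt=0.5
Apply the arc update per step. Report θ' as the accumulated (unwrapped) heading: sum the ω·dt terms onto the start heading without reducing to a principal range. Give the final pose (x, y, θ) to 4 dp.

(3.3384, -0.0194, -2.4104)

step 1: θ'=0.2146 (R=-0.1250) → pose (2.3850, -1.4663, 0.2146)
step 2: θ'=-0.7854 (R=-0.6250) → pose (2.9600, -1.6350, -0.7854)
step 3: θ'=-2.0354 (R=0.8000) → pose (2.8105, -0.7108, -2.0354)
step 4: θ'=-2.4104 (R=2.3333) → pose (3.3384, -0.0194, -2.4104)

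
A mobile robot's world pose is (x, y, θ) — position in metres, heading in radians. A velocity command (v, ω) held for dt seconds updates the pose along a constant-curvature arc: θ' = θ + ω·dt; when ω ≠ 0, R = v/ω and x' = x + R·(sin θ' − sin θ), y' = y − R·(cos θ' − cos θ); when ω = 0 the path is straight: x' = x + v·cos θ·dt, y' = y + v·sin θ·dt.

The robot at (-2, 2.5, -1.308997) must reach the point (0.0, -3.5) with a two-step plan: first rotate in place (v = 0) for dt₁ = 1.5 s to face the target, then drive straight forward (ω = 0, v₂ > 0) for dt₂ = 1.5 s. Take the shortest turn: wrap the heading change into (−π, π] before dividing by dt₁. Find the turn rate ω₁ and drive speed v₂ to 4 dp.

ω₁ = 0.0400, v₂ = 4.2164

heading to target = atan2(-3.5−2.5, 0−-2) = -1.2490
Δθ = wrap(-1.2490 − -1.3090) = 0.0600; ω₁ = Δθ/dt₁ = 0.0400
distance = √((0−-2)² + (-3.5−2.5)²) = 6.3246; v₂ = distance/dt₂ = 4.2164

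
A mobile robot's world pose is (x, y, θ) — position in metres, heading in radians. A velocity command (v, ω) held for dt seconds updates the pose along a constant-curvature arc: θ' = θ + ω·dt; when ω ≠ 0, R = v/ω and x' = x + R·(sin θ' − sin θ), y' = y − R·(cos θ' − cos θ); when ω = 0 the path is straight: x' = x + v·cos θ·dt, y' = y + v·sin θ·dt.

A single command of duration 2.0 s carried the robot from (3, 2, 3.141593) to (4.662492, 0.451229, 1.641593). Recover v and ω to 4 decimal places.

Δθ = 1.641593 − 3.141593 = -1.500000
ω = Δθ/dt = -1.500000/2.0 = -0.7500
R = Δx/(sin θ' − sin θ) = 1.6667
v = R·ω = 1.6667·-0.7500 = -1.2500

v = -1.2500, ω = -0.7500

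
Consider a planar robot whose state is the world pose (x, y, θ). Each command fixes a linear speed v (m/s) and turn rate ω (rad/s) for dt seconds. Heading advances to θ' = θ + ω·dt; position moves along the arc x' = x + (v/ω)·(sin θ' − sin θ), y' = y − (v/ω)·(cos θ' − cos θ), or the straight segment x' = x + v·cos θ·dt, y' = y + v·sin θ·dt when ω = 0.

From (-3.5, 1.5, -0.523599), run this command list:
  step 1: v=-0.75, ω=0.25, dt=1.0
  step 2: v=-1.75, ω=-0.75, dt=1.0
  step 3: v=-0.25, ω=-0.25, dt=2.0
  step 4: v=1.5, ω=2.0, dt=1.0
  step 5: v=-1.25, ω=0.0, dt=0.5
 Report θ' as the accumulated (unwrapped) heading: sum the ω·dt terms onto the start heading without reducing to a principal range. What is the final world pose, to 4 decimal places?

(-5.1588, 2.3783, 0.4764)

step 1: θ'=-0.2736 (R=-3.0000) → pose (-4.1894, 1.7903, -0.2736)
step 2: θ'=-1.0236 (R=2.3333) → pose (-5.5516, 2.8229, -1.0236)
step 3: θ'=-1.5236 (R=1.0000) → pose (-5.6965, 3.2960, -1.5236)
step 4: θ'=0.4764 (R=0.7500) → pose (-4.6034, 2.6649, 0.4764)
step 5: θ'=0.4764 (straight) → pose (-5.1588, 2.3783, 0.4764)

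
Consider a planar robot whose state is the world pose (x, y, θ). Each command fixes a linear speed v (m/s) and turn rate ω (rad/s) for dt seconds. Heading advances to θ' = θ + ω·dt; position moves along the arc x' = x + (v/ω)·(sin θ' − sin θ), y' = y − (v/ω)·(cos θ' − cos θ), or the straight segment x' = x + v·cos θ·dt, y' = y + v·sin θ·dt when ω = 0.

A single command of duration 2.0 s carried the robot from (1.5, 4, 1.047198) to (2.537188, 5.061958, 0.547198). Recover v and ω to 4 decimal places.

Δθ = 0.547198 − 1.047198 = -0.500000
ω = Δθ/dt = -0.500000/2.0 = -0.2500
R = −Δy/(cos θ' − cos θ) = -3.0000
v = R·ω = -3.0000·-0.2500 = 0.7500

v = 0.7500, ω = -0.2500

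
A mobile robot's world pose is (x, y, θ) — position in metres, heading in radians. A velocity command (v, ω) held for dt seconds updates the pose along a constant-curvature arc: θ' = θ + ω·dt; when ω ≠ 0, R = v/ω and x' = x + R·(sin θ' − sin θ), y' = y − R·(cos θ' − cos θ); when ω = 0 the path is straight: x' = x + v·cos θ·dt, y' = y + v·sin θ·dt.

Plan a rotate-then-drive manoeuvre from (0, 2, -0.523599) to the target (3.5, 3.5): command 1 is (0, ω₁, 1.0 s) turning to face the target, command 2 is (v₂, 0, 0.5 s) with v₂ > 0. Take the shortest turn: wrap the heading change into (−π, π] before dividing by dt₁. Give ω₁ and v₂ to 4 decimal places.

heading to target = atan2(3.5−2, 3.5−0) = 0.4049
Δθ = wrap(0.4049 − -0.5236) = 0.9285; ω₁ = Δθ/dt₁ = 0.9285
distance = √((3.5−0)² + (3.5−2)²) = 3.8079; v₂ = distance/dt₂ = 7.6158

ω₁ = 0.9285, v₂ = 7.6158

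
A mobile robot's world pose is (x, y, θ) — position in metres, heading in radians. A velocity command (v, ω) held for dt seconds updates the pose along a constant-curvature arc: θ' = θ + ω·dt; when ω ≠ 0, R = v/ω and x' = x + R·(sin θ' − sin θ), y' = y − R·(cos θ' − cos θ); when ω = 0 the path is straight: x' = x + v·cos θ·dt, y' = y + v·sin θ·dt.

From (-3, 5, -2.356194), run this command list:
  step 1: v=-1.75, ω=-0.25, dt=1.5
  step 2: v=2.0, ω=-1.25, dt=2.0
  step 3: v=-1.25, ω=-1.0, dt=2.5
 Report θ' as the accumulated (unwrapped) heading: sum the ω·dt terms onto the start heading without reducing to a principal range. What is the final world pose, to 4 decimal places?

step 1: θ'=-2.7312 (R=7.0000) → pose (-0.8431, 6.4690, -2.7312)
step 2: θ'=-5.2312 (R=-1.6000) → pose (-2.8709, 8.7295, -5.2312)
step 3: θ'=-7.7312 (R=1.2500) → pose (-5.1970, 9.1962, -7.7312)

(-5.1970, 9.1962, -7.7312)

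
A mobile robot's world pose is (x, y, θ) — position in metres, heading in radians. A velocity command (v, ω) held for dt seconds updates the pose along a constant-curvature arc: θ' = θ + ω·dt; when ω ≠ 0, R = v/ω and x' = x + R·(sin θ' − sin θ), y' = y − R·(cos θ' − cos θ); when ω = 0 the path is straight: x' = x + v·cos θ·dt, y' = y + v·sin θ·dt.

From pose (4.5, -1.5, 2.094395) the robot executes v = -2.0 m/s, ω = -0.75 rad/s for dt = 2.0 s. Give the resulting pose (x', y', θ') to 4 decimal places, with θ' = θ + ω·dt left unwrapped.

(3.6840, -5.0426, 0.5944)

θ' = 2.0944 + -0.75·2.0 = 0.5944
R = v/ω = -2.0/-0.75 = 2.6667
x' = 4.5 + 2.6667·(sin 0.5944 − sin 2.0944) = 3.6840
y' = -1.5 − 2.6667·(cos 0.5944 − cos 2.0944) = -5.0426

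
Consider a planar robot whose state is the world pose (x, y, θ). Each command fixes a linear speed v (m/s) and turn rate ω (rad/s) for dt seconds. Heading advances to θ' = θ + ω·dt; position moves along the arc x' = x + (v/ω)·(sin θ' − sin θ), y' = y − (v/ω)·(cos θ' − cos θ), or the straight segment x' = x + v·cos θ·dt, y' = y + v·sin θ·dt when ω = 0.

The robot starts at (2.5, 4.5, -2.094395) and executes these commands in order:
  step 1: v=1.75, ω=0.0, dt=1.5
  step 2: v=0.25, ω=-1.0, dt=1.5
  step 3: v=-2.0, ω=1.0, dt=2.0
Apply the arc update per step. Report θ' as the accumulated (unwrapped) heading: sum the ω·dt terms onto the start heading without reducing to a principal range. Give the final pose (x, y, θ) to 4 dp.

step 1: θ'=-2.0944 (straight) → pose (1.1875, 2.2267, -2.0944)
step 2: θ'=-3.5944 (R=-0.2500) → pose (0.8616, 2.1269, -3.5944)
step 3: θ'=-1.5944 (R=-2.0000) → pose (3.7360, 3.8781, -1.5944)

(3.7360, 3.8781, -1.5944)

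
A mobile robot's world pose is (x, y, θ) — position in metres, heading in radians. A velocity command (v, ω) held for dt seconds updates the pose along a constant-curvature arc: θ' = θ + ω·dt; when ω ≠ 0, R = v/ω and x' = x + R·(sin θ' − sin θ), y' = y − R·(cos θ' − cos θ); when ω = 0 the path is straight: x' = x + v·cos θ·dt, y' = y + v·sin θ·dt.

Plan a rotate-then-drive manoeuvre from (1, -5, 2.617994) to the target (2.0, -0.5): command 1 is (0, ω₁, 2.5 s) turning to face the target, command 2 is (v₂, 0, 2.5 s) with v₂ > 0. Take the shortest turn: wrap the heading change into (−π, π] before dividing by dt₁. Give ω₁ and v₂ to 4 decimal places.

ω₁ = -0.5063, v₂ = 1.8439

heading to target = atan2(-0.5−-5, 2−1) = 1.3521
Δθ = wrap(1.3521 − 2.6180) = -1.2659; ω₁ = Δθ/dt₁ = -0.5063
distance = √((2−1)² + (-0.5−-5)²) = 4.6098; v₂ = distance/dt₂ = 1.8439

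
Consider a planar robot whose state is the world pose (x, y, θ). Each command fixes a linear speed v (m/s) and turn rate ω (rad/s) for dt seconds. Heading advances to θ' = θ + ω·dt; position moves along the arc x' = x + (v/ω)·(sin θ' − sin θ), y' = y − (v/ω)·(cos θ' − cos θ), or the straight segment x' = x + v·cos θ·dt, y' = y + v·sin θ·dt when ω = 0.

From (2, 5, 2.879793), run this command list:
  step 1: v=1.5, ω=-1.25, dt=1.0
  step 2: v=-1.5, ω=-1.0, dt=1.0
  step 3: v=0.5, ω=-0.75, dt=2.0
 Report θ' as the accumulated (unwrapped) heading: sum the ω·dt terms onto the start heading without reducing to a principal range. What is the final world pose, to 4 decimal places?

(1.4010, 4.6787, -0.8702)

step 1: θ'=1.6298 (R=-1.2000) → pose (1.1127, 6.0884, 1.6298)
step 2: θ'=0.6298 (R=1.5000) → pose (0.4987, 4.7877, 0.6298)
step 3: θ'=-0.8702 (R=-0.6667) → pose (1.4010, 4.6787, -0.8702)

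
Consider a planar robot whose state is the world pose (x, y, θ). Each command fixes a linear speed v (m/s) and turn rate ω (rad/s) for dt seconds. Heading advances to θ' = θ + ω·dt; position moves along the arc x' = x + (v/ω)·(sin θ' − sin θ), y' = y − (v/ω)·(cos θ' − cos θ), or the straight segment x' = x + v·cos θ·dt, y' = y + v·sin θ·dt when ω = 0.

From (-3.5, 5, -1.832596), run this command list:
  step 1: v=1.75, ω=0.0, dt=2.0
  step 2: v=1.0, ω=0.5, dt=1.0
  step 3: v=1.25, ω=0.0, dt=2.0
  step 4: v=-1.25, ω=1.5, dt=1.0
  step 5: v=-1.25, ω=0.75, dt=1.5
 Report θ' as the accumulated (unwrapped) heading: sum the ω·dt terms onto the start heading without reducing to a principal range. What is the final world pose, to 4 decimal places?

(-6.1011, -2.3600, 1.2924)

step 1: θ'=-1.8326 (straight) → pose (-4.4059, 1.6193, -1.8326)
step 2: θ'=-1.3326 (R=2.0000) → pose (-4.4175, 0.6297, -1.3326)
step 3: θ'=-1.3326 (straight) → pose (-3.8277, -1.7997, -1.3326)
step 4: θ'=0.1674 (R=-0.8333) → pose (-4.7763, -1.1746, 0.1674)
step 5: θ'=1.2924 (R=-1.6667) → pose (-6.1011, -2.3600, 1.2924)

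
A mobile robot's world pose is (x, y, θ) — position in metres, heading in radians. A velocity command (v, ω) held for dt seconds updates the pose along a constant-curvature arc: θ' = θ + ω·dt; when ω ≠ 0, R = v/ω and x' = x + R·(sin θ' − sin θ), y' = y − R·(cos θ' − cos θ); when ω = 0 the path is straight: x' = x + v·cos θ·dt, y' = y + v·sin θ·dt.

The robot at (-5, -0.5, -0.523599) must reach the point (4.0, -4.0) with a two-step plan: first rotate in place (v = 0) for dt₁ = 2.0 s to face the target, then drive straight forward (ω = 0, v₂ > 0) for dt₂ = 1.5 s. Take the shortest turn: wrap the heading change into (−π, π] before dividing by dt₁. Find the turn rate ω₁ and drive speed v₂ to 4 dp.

heading to target = atan2(-4−-0.5, 4−-5) = -0.3709
Δθ = wrap(-0.3709 − -0.5236) = 0.1527; ω₁ = Δθ/dt₁ = 0.0764
distance = √((4−-5)² + (-4−-0.5)²) = 9.6566; v₂ = distance/dt₂ = 6.4377

ω₁ = 0.0764, v₂ = 6.4377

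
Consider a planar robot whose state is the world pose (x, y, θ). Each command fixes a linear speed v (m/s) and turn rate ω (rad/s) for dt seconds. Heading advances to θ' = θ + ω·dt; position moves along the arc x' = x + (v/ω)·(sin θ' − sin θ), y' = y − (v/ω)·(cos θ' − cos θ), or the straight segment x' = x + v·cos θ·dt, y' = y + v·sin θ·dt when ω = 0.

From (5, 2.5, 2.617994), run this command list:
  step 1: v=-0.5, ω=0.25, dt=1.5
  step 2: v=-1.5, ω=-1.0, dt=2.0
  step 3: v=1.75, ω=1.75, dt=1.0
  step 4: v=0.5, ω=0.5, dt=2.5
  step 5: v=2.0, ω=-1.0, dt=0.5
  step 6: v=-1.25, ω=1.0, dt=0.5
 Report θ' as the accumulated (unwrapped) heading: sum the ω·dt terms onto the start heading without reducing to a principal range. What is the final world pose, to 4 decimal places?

step 1: θ'=2.9930 (R=-2.0000) → pose (5.7039, 2.2541, 2.9930)
step 2: θ'=0.9930 (R=1.5000) → pose (6.7383, -0.0487, 0.9930)
step 3: θ'=2.7430 (R=1.0000) → pose (6.2888, 1.4191, 2.7430)
step 4: θ'=3.9930 (R=1.0000) → pose (5.1484, 1.1565, 3.9930)
step 5: θ'=3.4930 (R=-2.0000) → pose (4.3325, 0.5965, 3.4930)
step 6: θ'=3.9930 (R=-1.2500) → pose (4.8425, 0.9465, 3.9930)

(4.8425, 0.9465, 3.9930)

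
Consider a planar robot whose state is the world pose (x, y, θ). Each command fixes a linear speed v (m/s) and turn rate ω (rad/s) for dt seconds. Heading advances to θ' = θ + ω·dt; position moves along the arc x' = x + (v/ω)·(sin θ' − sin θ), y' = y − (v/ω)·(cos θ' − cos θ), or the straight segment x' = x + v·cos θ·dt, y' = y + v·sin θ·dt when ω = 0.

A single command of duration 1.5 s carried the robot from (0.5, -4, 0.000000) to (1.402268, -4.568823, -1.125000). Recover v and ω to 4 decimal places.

Δθ = -1.125000 − 0.000000 = -1.125000
ω = Δθ/dt = -1.125000/1.5 = -0.7500
R = Δx/(sin θ' − sin θ) = -1.0000
v = R·ω = -1.0000·-0.7500 = 0.7500

v = 0.7500, ω = -0.7500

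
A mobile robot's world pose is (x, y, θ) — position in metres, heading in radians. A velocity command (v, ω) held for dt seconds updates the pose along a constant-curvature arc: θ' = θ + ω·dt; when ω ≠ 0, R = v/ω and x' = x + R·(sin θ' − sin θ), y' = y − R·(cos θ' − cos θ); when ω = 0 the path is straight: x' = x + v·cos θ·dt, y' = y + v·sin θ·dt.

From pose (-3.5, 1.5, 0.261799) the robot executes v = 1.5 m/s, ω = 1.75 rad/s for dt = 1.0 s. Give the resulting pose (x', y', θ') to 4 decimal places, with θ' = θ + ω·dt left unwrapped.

θ' = 0.2618 + 1.75·1.0 = 2.0118
R = v/ω = 1.5/1.75 = 0.8571
x' = -3.5 + 0.8571·(sin 2.0118 − sin 0.2618) = -2.9467
y' = 1.5 − 0.8571·(cos 2.0118 − cos 0.2618) = 2.6938

(-2.9467, 2.6938, 2.0118)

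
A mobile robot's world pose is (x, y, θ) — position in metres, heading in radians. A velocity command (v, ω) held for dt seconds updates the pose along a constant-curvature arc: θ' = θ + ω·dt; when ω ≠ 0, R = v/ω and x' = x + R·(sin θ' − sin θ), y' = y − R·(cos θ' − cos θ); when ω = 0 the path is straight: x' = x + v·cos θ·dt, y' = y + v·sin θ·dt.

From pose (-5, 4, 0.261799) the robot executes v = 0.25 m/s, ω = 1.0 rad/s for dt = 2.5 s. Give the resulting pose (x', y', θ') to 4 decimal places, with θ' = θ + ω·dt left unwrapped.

θ' = 0.2618 + 1.0·2.5 = 2.7618
R = v/ω = 0.25/1.0 = 0.2500
x' = -5 + 0.2500·(sin 2.7618 − sin 0.2618) = -4.9720
y' = 4 − 0.2500·(cos 2.7618 − cos 0.2618) = 4.4737

(-4.9720, 4.4737, 2.7618)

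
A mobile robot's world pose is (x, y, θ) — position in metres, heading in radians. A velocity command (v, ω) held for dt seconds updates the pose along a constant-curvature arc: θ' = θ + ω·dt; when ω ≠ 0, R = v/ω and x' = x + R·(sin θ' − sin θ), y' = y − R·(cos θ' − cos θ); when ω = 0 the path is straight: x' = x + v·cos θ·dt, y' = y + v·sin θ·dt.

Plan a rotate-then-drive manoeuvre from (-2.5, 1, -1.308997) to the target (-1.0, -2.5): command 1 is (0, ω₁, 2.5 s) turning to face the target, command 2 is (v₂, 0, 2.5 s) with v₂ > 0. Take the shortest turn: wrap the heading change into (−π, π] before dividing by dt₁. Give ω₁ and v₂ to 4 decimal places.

ω₁ = 0.0572, v₂ = 1.5232

heading to target = atan2(-2.5−1, -1−-2.5) = -1.1659
Δθ = wrap(-1.1659 − -1.3090) = 0.1431; ω₁ = Δθ/dt₁ = 0.0572
distance = √((-1−-2.5)² + (-2.5−1)²) = 3.8079; v₂ = distance/dt₂ = 1.5232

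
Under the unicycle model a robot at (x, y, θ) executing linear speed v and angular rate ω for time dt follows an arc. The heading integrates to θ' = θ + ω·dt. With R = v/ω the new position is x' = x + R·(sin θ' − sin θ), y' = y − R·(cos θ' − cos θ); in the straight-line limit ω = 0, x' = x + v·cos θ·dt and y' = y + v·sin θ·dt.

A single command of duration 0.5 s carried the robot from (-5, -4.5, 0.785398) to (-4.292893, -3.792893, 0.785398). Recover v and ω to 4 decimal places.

v = 2.0000, ω = 0.0000

Δθ = 0.785398 − 0.785398 = 0.000000
ω = Δθ/dt = 0.000000/0.5 = 0.0000
ω = 0 → v = (Δx·cos θ + Δy·sin θ)/dt = 2.0000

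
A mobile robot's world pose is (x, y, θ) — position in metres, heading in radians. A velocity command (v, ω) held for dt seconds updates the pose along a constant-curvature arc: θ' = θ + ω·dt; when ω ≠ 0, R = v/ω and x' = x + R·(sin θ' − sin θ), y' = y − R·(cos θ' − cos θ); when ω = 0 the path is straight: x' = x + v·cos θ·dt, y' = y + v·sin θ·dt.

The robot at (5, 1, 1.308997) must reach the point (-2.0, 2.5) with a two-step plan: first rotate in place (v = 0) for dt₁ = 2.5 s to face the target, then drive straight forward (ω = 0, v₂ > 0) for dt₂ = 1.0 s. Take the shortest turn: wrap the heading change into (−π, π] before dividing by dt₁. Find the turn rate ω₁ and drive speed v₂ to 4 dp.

heading to target = atan2(2.5−1, -2−5) = 2.9305
Δθ = wrap(2.9305 − 1.3090) = 1.6215; ω₁ = Δθ/dt₁ = 0.6486
distance = √((-2−5)² + (2.5−1)²) = 7.1589; v₂ = distance/dt₂ = 7.1589

ω₁ = 0.6486, v₂ = 7.1589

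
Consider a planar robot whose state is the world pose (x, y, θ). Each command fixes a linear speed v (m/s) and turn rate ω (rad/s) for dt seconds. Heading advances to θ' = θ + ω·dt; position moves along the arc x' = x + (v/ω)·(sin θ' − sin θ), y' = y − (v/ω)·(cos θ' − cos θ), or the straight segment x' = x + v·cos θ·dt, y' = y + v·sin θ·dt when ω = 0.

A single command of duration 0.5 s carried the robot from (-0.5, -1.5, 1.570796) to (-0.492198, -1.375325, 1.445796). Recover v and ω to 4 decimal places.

Δθ = 1.445796 − 1.570796 = -0.125000
ω = Δθ/dt = -0.125000/0.5 = -0.2500
R = −Δy/(cos θ' − cos θ) = -1.0000
v = R·ω = -1.0000·-0.2500 = 0.2500

v = 0.2500, ω = -0.2500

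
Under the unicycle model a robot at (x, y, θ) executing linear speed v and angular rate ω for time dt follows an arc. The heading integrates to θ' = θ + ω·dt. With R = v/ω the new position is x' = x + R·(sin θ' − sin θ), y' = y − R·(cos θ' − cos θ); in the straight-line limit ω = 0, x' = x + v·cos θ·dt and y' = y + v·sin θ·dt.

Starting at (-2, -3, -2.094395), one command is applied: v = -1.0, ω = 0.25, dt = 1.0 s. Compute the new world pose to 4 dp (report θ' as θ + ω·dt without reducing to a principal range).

(-1.6129, -2.0808, -1.8444)

θ' = -2.0944 + 0.25·1.0 = -1.8444
R = v/ω = -1.0/0.25 = -4.0000
x' = -2 + -4.0000·(sin -1.8444 − sin -2.0944) = -1.6129
y' = -3 − -4.0000·(cos -1.8444 − cos -2.0944) = -2.0808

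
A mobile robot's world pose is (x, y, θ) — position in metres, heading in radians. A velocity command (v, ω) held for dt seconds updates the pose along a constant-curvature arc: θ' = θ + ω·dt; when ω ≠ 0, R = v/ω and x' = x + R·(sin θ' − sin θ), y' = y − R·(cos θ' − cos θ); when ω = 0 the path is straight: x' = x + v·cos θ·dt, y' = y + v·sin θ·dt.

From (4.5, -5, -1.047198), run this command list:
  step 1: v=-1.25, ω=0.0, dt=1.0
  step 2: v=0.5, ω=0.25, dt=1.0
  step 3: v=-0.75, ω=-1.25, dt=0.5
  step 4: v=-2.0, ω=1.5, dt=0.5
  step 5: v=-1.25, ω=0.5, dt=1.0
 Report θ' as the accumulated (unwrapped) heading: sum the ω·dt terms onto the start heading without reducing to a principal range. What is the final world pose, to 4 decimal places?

(2.3953, -2.6317, -0.1722)

step 1: θ'=-1.0472 (straight) → pose (3.8750, -3.9175, -1.0472)
step 2: θ'=-0.7972 (R=2.0000) → pose (4.1762, -4.3149, -0.7972)
step 3: θ'=-1.4222 (R=0.6000) → pose (4.0121, -3.9845, -1.4222)
step 4: θ'=-0.6722 (R=-1.3333) → pose (3.5237, -3.1386, -0.6722)
step 5: θ'=-0.1722 (R=-2.5000) → pose (2.3953, -2.6317, -0.1722)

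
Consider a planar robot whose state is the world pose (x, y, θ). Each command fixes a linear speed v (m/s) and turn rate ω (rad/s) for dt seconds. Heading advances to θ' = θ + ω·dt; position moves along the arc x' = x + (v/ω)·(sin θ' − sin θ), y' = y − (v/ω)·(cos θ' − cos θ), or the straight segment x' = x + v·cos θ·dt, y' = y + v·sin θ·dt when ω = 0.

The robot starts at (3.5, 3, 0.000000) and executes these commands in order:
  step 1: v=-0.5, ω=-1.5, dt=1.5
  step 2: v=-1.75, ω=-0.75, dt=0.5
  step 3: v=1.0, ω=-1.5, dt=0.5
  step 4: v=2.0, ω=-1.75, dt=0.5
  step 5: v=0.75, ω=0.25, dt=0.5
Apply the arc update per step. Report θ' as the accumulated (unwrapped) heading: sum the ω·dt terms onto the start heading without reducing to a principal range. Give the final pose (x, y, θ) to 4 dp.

step 1: θ'=-2.2500 (R=0.3333) → pose (3.2406, 3.5427, -2.2500)
step 2: θ'=-2.6250 (R=2.3333) → pose (3.9037, 4.1058, -2.6250)
step 3: θ'=-3.3750 (R=-0.6667) → pose (3.4202, 4.0369, -3.3750)
step 4: θ'=-4.2500 (R=-1.1429) → pose (2.6617, 4.6390, -4.2500)
step 5: θ'=-4.1250 (R=3.0000) → pose (2.4739, 4.9633, -4.1250)

(2.4739, 4.9633, -4.1250)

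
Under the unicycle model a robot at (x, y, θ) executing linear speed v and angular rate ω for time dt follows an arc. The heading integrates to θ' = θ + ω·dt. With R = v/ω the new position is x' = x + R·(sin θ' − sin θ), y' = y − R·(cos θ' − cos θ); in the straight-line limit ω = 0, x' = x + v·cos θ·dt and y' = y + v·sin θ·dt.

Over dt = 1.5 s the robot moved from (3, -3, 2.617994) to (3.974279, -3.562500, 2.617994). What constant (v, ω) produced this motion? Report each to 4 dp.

v = -0.7500, ω = 0.0000

Δθ = 2.617994 − 2.617994 = 0.000000
ω = Δθ/dt = 0.000000/1.5 = 0.0000
ω = 0 → v = (Δx·cos θ + Δy·sin θ)/dt = -0.7500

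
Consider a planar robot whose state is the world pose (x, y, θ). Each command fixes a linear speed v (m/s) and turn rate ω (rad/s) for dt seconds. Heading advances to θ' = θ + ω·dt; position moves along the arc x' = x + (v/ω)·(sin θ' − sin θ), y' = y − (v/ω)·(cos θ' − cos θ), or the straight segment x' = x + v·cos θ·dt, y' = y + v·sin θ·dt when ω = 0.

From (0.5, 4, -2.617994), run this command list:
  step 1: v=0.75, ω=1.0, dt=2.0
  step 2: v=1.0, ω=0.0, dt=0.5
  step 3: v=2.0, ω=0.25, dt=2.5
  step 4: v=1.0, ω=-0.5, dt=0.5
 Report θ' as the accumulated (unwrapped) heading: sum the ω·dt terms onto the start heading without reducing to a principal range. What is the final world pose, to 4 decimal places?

(6.0345, 0.9113, -0.2430)

step 1: θ'=-0.6180 (R=0.7500) → pose (0.4404, 2.7392, -0.6180)
step 2: θ'=-0.6180 (straight) → pose (0.8480, 2.4495, -0.6180)
step 3: θ'=0.0070 (R=8.0000) → pose (5.5392, 0.9700, 0.0070)
step 4: θ'=-0.2430 (R=-2.0000) → pose (6.0345, 0.9113, -0.2430)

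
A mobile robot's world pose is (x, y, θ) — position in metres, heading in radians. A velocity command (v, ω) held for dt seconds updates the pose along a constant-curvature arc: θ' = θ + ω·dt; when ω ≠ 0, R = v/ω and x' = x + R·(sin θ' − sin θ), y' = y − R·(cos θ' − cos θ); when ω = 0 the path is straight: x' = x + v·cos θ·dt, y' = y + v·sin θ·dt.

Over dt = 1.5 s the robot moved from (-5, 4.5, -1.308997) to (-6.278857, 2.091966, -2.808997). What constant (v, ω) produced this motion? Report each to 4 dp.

Δθ = -2.808997 − -1.308997 = -1.500000
ω = Δθ/dt = -1.500000/1.5 = -1.0000
R = −Δy/(cos θ' − cos θ) = -2.0000
v = R·ω = -2.0000·-1.0000 = 2.0000

v = 2.0000, ω = -1.0000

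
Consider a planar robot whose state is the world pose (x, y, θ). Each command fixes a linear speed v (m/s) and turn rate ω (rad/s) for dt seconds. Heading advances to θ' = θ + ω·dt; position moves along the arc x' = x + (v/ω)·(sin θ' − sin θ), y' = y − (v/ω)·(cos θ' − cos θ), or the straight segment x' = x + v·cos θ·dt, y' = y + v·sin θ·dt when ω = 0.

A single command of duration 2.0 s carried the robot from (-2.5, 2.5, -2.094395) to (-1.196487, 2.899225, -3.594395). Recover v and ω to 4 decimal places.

Δθ = -3.594395 − -2.094395 = -1.500000
ω = Δθ/dt = -1.500000/2.0 = -0.7500
R = Δx/(sin θ' − sin θ) = 1.0000
v = R·ω = 1.0000·-0.7500 = -0.7500

v = -0.7500, ω = -0.7500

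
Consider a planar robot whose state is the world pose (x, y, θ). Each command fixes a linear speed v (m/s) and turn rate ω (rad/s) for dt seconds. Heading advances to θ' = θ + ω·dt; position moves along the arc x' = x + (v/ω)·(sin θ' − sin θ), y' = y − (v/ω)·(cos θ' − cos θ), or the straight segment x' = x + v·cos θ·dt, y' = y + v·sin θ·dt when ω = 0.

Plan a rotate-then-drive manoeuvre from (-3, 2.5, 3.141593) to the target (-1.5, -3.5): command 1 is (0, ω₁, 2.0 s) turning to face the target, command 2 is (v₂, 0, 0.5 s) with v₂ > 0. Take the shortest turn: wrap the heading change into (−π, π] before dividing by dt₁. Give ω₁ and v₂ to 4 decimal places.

heading to target = atan2(-3.5−2.5, -1.5−-3) = -1.3258
Δθ = wrap(-1.3258 − 3.1416) = 1.8158; ω₁ = Δθ/dt₁ = 0.9079
distance = √((-1.5−-3)² + (-3.5−2.5)²) = 6.1847; v₂ = distance/dt₂ = 12.3693

ω₁ = 0.9079, v₂ = 12.3693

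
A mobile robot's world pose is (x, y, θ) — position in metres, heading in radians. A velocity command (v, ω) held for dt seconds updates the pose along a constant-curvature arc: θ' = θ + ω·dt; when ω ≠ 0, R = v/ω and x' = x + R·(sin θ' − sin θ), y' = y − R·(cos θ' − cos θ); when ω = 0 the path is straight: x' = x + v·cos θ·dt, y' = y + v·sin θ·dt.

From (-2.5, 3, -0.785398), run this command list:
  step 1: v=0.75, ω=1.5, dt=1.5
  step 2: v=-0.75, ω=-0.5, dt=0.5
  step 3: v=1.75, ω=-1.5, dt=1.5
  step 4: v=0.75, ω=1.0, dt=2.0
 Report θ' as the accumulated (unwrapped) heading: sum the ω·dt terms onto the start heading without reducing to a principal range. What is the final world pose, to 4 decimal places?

(1.6233, 3.0802, 0.9646)

step 1: θ'=1.4646 (R=0.5000) → pose (-1.6493, 3.3006, 1.4646)
step 2: θ'=1.2146 (R=1.5000) → pose (-1.7350, 2.9365, 1.2146)
step 3: θ'=-1.0354 (R=-1.1667) → pose (0.3619, 3.1249, -1.0354)
step 4: θ'=0.9646 (R=0.7500) → pose (1.6233, 3.0802, 0.9646)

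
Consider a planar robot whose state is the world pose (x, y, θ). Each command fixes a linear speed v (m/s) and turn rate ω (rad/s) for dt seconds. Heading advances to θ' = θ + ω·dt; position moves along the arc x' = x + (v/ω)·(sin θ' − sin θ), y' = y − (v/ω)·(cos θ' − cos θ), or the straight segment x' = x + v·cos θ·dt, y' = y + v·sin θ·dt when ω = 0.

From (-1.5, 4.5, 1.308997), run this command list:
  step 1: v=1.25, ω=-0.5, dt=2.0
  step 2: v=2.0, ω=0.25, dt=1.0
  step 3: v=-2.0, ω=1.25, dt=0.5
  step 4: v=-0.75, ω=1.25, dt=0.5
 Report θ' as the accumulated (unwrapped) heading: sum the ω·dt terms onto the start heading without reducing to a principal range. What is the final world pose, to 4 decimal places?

step 1: θ'=0.3090 (R=-2.5000) → pose (0.1546, 6.2346, 0.3090)
step 2: θ'=0.5590 (R=8.0000) → pose (1.9644, 7.0734, 0.5590)
step 3: θ'=1.1840 (R=-1.6000) → pose (1.3312, 6.3205, 1.1840)
step 4: θ'=1.8090 (R=-0.6000) → pose (1.3038, 5.9526, 1.8090)

(1.3038, 5.9526, 1.8090)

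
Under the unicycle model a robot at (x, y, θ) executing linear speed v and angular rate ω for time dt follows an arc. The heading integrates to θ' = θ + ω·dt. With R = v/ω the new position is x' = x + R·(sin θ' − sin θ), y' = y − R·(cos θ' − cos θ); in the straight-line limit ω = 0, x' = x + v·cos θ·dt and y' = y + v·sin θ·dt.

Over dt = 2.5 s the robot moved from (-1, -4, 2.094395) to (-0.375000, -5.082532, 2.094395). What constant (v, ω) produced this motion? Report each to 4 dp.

Δθ = 2.094395 − 2.094395 = 0.000000
ω = Δθ/dt = 0.000000/2.5 = 0.0000
ω = 0 → v = (Δx·cos θ + Δy·sin θ)/dt = -0.5000

v = -0.5000, ω = 0.0000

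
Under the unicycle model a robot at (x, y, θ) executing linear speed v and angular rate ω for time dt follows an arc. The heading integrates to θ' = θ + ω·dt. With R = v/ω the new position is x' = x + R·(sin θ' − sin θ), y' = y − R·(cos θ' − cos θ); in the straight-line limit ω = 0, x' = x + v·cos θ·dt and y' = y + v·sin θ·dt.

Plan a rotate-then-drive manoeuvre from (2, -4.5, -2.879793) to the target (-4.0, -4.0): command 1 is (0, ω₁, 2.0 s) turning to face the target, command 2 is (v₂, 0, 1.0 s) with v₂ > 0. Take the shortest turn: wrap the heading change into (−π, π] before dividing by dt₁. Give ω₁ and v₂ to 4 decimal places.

heading to target = atan2(-4−-4.5, -4−2) = 3.0585
Δθ = wrap(3.0585 − -2.8798) = -0.3449; ω₁ = Δθ/dt₁ = -0.1725
distance = √((-4−2)² + (-4−-4.5)²) = 6.0208; v₂ = distance/dt₂ = 6.0208

ω₁ = -0.1725, v₂ = 6.0208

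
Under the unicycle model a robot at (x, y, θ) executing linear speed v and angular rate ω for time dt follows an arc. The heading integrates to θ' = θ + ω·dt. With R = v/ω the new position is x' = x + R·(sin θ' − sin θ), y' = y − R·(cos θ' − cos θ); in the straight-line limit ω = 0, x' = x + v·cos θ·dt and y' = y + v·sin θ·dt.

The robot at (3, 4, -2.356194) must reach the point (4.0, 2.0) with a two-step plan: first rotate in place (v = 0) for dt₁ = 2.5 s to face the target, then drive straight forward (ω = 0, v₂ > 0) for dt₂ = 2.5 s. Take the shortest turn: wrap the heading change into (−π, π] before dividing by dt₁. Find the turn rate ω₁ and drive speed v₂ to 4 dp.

heading to target = atan2(2−4, 4−3) = -1.1071
Δθ = wrap(-1.1071 − -2.3562) = 1.2490; ω₁ = Δθ/dt₁ = 0.4996
distance = √((4−3)² + (2−4)²) = 2.2361; v₂ = distance/dt₂ = 0.8944

ω₁ = 0.4996, v₂ = 0.8944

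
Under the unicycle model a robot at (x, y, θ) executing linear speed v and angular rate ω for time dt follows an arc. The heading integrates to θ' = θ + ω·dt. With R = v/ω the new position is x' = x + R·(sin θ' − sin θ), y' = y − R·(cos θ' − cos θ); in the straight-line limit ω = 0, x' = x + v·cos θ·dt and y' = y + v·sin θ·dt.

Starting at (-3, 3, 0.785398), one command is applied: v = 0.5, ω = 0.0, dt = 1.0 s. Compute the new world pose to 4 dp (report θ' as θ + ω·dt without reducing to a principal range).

θ' = 0.7854 + 0.0·1.0 = 0.7854
ω = 0 → straight: x' = -3 + 0.5·cos(0.7854)·1.0 = -2.6464
y' = 3 + 0.5·sin(0.7854)·1.0 = 3.3536

(-2.6464, 3.3536, 0.7854)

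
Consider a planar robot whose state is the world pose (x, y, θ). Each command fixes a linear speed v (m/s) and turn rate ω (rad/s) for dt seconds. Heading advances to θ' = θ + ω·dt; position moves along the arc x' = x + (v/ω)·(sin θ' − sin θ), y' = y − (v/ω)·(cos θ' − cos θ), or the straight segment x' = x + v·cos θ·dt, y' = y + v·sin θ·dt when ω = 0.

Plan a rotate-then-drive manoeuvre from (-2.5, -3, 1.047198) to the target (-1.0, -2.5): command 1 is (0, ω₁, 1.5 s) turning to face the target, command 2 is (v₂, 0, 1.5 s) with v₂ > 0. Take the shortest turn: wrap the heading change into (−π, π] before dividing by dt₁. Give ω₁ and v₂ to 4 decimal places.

heading to target = atan2(-2.5−-3, -1−-2.5) = 0.3218
Δθ = wrap(0.3218 − 1.0472) = -0.7254; ω₁ = Δθ/dt₁ = -0.4836
distance = √((-1−-2.5)² + (-2.5−-3)²) = 1.5811; v₂ = distance/dt₂ = 1.0541

ω₁ = -0.4836, v₂ = 1.0541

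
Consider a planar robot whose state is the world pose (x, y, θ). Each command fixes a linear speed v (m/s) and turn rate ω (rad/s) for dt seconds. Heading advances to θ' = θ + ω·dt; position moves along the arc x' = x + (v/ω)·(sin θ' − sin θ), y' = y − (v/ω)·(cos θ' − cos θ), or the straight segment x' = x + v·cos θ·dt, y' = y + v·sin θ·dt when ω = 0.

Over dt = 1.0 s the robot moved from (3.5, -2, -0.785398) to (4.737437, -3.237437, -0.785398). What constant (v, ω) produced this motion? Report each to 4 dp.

Δθ = -0.785398 − -0.785398 = 0.000000
ω = Δθ/dt = 0.000000/1.0 = 0.0000
ω = 0 → v = (Δx·cos θ + Δy·sin θ)/dt = 1.7500

v = 1.7500, ω = 0.0000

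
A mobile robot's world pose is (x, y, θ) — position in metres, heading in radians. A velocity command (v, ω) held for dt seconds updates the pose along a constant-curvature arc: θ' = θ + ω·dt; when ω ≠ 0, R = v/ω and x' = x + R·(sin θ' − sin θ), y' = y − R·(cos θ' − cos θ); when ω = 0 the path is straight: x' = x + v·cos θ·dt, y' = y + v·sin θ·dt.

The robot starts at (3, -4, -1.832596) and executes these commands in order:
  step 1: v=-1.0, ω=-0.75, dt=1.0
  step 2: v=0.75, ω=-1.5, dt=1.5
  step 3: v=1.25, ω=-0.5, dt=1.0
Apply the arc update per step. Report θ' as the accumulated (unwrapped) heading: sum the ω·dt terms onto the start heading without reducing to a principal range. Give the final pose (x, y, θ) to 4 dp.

step 1: θ'=-2.5826 (R=1.3333) → pose (3.5808, -3.2147, -2.5826)
step 2: θ'=-4.8326 (R=-0.5000) → pose (2.8192, -2.7309, -4.8326)
step 3: θ'=-5.3326 (R=-2.5000) → pose (3.2668, -1.5776, -5.3326)

(3.2668, -1.5776, -5.3326)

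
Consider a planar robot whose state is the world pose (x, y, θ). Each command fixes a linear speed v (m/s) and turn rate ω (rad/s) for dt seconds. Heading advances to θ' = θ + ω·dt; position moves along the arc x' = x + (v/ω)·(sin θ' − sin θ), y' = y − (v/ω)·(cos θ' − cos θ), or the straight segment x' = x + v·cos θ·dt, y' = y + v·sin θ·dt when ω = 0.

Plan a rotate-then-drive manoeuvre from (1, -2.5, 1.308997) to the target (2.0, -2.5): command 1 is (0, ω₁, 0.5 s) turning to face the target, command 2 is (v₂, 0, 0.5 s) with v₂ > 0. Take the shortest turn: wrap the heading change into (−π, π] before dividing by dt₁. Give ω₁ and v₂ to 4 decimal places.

heading to target = atan2(-2.5−-2.5, 2−1) = 0.0000
Δθ = wrap(0.0000 − 1.3090) = -1.3090; ω₁ = Δθ/dt₁ = -2.6180
distance = √((2−1)² + (-2.5−-2.5)²) = 1.0000; v₂ = distance/dt₂ = 2.0000

ω₁ = -2.6180, v₂ = 2.0000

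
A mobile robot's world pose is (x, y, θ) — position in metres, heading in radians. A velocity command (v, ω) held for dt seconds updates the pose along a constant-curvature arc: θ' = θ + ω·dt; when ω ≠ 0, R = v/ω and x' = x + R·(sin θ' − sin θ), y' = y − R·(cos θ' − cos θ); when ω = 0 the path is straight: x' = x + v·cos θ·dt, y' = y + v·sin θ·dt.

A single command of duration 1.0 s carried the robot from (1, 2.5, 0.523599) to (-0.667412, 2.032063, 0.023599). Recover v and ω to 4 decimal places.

v = -1.7500, ω = -0.5000

Δθ = 0.023599 − 0.523599 = -0.500000
ω = Δθ/dt = -0.500000/1.0 = -0.5000
R = Δx/(sin θ' − sin θ) = 3.5000
v = R·ω = 3.5000·-0.5000 = -1.7500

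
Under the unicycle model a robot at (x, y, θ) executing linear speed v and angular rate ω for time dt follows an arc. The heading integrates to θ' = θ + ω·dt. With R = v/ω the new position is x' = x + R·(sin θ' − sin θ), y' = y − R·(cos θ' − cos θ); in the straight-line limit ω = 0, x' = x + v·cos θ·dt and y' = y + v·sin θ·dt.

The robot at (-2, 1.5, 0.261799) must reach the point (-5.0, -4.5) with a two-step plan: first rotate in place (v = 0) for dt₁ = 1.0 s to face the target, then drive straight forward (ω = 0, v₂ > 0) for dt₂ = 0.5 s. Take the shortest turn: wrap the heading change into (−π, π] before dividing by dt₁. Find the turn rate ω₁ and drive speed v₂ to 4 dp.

ω₁ = -2.2962, v₂ = 13.4164

heading to target = atan2(-4.5−1.5, -5−-2) = -2.0344
Δθ = wrap(-2.0344 − 0.2618) = -2.2962; ω₁ = Δθ/dt₁ = -2.2962
distance = √((-5−-2)² + (-4.5−1.5)²) = 6.7082; v₂ = distance/dt₂ = 13.4164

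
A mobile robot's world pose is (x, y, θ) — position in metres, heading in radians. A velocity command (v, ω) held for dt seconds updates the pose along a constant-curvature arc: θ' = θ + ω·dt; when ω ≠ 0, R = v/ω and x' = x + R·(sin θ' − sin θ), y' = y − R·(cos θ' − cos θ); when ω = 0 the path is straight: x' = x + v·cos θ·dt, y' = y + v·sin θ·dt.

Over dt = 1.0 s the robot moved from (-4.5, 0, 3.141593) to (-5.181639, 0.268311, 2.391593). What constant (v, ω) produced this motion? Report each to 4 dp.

Δθ = 2.391593 − 3.141593 = -0.750000
ω = Δθ/dt = -0.750000/1.0 = -0.7500
R = Δx/(sin θ' − sin θ) = -1.0000
v = R·ω = -1.0000·-0.7500 = 0.7500

v = 0.7500, ω = -0.7500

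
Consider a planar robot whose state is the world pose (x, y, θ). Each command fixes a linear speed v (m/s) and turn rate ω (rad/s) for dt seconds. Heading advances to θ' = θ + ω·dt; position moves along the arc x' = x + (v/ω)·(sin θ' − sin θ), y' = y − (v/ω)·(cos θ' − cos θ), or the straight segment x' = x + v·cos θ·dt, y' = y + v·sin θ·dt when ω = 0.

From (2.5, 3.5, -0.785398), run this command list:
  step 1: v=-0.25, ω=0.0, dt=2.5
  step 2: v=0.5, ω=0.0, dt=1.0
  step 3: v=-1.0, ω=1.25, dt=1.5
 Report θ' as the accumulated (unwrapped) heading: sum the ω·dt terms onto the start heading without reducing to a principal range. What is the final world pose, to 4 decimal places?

(1.1368, 3.3930, 1.0896)

step 1: θ'=-0.7854 (straight) → pose (2.0581, 3.9419, -0.7854)
step 2: θ'=-0.7854 (straight) → pose (2.4116, 3.5884, -0.7854)
step 3: θ'=1.0896 (R=-0.8000) → pose (1.1368, 3.3930, 1.0896)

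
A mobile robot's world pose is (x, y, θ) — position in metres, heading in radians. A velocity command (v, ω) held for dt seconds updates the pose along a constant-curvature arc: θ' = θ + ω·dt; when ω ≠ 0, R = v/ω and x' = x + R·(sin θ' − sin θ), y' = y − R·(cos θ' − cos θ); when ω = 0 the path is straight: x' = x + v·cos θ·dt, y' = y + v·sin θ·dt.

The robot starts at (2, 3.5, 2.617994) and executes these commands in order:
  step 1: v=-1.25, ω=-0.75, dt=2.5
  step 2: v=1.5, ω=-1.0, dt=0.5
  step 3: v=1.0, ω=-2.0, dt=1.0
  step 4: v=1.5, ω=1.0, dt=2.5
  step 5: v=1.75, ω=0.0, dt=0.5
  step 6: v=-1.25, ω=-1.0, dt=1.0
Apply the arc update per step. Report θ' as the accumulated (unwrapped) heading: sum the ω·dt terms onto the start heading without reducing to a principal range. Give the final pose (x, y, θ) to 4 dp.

(5.5295, -0.4762, -0.2570)

step 1: θ'=0.7430 (R=1.6667) → pose (2.2942, 0.8292, 0.7430)
step 2: θ'=0.2430 (R=-1.5000) → pose (2.9480, 1.1805, 0.2430)
step 3: θ'=-1.7570 (R=-0.5000) → pose (3.5597, 0.6026, -1.7570)
step 4: θ'=0.7430 (R=1.5000) → pose (6.0485, -0.7798, 0.7430)
step 5: θ'=0.7430 (straight) → pose (6.6929, -0.1878, 0.7430)
step 6: θ'=-0.2570 (R=1.2500) → pose (5.5295, -0.4762, -0.2570)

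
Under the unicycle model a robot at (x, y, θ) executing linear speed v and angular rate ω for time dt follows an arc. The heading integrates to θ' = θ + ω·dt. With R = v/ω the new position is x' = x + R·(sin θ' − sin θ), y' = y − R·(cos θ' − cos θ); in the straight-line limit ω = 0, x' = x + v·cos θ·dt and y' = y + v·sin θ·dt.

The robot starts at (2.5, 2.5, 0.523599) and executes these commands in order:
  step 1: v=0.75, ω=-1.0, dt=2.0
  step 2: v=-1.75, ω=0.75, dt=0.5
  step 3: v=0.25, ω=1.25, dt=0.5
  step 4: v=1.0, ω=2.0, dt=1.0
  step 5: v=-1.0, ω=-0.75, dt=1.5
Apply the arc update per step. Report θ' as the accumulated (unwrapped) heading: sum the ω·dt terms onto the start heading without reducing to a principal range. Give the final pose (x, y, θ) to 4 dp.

step 1: θ'=-1.4764 (R=-0.7500) → pose (3.6217, 1.9212, -1.4764)
step 2: θ'=-1.1014 (R=-2.3333) → pose (3.3797, 2.7567, -1.1014)
step 3: θ'=-0.4764 (R=0.2000) → pose (3.4663, 2.6695, -0.4764)
step 4: θ'=1.5236 (R=0.5000) → pose (4.1951, 3.0902, 1.5236)
step 5: θ'=0.3986 (R=1.3333) → pose (3.3807, 1.9243, 0.3986)

(3.3807, 1.9243, 0.3986)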